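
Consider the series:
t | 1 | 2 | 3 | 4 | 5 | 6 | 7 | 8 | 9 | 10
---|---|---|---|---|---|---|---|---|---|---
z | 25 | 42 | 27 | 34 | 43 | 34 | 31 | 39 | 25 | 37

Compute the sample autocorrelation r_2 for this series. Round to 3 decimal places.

0.040

Mean z̄ = (25 + 42 + 27 + 34 + 43 + 34 + 31 + 39 + 25 + 37)/10 = 33.7000
Numerator Σ_{t=1}^{8}(z_t−z̄)(z_{t+2}−z̄) = 16.0200
Denominator Σ(z_t−z̄)² = 398.1000
r_2 = 16.0200 / 398.1000 = 0.040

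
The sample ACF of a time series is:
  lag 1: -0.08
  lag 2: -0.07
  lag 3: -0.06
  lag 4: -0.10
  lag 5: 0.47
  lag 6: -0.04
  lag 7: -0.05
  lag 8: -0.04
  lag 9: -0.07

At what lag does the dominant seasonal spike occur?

The largest autocorrelation is r_5 = 0.47; the remaining lags stay at or below -0.04.
The dominant spike at lag 5 indicates a seasonal period of 5.

5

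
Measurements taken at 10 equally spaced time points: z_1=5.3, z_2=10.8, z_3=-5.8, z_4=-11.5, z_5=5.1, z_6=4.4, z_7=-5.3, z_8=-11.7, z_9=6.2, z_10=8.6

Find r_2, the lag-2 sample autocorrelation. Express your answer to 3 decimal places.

Mean z̄ = (5.3 + 10.8 − 5.8 − 11.5 + 5.1 + 4.4 − 5.3 − 11.7 + 6.2 + 8.6)/10 = 0.6100
Numerator Σ_{t=1}^{8}(z_t−z̄)(z_{t+2}−z̄) = -432.7262
Denominator Σ(z_t−z̄)² = 629.6490
r_2 = -432.7262 / 629.6490 = -0.687

-0.687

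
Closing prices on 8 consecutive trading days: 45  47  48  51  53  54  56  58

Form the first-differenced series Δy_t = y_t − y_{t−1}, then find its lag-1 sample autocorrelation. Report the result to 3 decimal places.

-0.407

First differences Δy: 2, 1, 3, 2, 1, 2, 2
Mean of differences = 1.8571
Numerator Σ(Δy_t−Δȳ)(Δy_{t+1}−Δȳ) = -1.1633
Denominator Σ(Δy_t−Δȳ)² = 2.8571
r_1(Δy) = -1.1633 / 2.8571 = -0.407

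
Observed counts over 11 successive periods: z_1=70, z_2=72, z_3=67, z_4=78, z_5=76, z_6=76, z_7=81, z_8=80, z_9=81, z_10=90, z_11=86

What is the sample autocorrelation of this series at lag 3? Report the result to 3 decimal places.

0.166

Mean z̄ = (70 + 72 + 67 + 78 + 76 + 76 + 81 + 80 + 81 + 90 + 86)/11 = 77.9091
Numerator Σ_{t=1}^{8}(z_t−z̄)(z_{t+3}−z̄) = 76.0661
Denominator Σ(z_t−z̄)² = 458.9091
r_3 = 76.0661 / 458.9091 = 0.166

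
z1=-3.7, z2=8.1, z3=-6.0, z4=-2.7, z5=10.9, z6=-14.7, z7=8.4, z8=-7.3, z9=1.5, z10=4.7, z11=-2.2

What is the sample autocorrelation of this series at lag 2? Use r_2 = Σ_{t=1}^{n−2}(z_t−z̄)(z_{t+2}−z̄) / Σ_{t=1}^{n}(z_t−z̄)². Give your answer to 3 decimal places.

0.239

Mean z̄ = (-3.7 + 8.1 − 6.0 − 2.7 + 10.9 − 14.7 + 8.4 − 7.3 + 1.5 + 4.7 − 2.2)/11 = -0.2727
Numerator Σ_{t=1}^{9}(z_t−z̄)(z_{t+2}−z̄) = 145.6312
Denominator Σ(z_t−z̄)² = 609.7018
r_2 = 145.6312 / 609.7018 = 0.239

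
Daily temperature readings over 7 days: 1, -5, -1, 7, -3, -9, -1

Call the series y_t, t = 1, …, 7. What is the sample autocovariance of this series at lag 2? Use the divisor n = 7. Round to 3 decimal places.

Mean ȳ = (1 − 5 − 1 + 7 − 3 − 9 − 1)/7 = -1.5714
Deviations: 2.5714, -3.4286, 0.5714, 8.5714, -1.4286, -7.4286, 0.5714
Σ_{t=1}^{5}(y_t−ȳ)(y_{t+2}−ȳ) = -93.2245
γ_2 = -93.2245 / 7 = -13.318

-13.318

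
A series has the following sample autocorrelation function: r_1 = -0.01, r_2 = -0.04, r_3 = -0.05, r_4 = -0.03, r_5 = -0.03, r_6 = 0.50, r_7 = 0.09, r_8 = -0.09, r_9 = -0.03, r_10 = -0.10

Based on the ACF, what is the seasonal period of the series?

6

The largest autocorrelation is r_6 = 0.50; the remaining lags stay at or below 0.09.
The dominant spike at lag 6 indicates a seasonal period of 6.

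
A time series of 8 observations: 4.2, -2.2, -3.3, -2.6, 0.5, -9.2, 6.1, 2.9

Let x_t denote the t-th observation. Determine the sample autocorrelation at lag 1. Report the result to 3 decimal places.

Mean x̄ = (4.2 − 2.2 − 3.3 − 2.6 + 0.5 − 9.2 + 6.1 + 2.9)/8 = -0.4500
Deviations from mean: 4.6500, -1.7500, -2.8500, -2.1500, 0.9500, -8.7500, 6.5500, 3.3500
Numerator Σ_{t=1}^{7}(x_t−x̄)(x_{t+1}−x̄) = -42.7475
Denominator Σ(x_t−x̄)² = 169.0200
r_1 = -42.7475 / 169.0200 = -0.253

-0.253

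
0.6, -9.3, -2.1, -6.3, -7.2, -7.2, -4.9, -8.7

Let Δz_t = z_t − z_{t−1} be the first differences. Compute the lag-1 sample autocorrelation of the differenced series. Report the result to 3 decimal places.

-0.583

First differences Δz: -9.9, 7.2, -4.2, -0.9, 0.0, 2.3, -3.8
Mean of differences = -1.3286
Numerator Σ(Δz_t−Δz̄)(Δz_{t+1}−Δz̄) = -102.3994
Denominator Σ(Δz_t−Δz̄)² = 175.6743
r_1(Δz) = -102.3994 / 175.6743 = -0.583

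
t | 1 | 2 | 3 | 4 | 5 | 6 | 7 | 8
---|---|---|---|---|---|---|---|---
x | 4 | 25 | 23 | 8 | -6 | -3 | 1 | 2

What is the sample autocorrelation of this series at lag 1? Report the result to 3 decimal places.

0.499

Mean x̄ = (4 + 25 + 23 + 8 − 6 − 3 + 1 + 2)/8 = 6.7500
Numerator Σ_{t=1}^{7}(x_t−x̄)(x_{t+1}−x̄) = 458.4375
Denominator Σ(x_t−x̄)² = 919.5000
r_1 = 458.4375 / 919.5000 = 0.499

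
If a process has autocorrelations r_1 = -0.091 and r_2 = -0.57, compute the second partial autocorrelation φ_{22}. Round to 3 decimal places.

-0.583

φ_{22} = (r_2 − r_1²) / (1 − r_1²)
r_1² = (-0.091)² = 0.008281
Numerator = -0.57 − 0.0083 = -0.5783; denominator = 1 − 0.0083 = 0.9917
φ_{22} = -0.5783 / 0.9917 = -0.583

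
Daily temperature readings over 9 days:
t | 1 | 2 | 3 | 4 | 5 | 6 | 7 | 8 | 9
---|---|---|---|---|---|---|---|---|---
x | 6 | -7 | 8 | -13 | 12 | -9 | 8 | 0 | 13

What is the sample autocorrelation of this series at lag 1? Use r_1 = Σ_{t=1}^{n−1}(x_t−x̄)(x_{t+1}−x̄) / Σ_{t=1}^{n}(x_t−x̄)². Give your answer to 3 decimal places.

Mean x̄ = (6 − 7 + 8 − 13 + 12 − 9 + 8 + 0 + 13)/9 = 2.0000
Numerator Σ_{t=1}^{8}(x_t−x̄)(x_{t+1}−x̄) = -540.0000
Denominator Σ(x_t−x̄)² = 740.0000
r_1 = -540.0000 / 740.0000 = -0.730

-0.730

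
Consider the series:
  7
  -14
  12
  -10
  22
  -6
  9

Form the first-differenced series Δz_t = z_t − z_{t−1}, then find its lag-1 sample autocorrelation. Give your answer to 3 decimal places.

First differences Δz: -21, 26, -22, 32, -28, 15
Mean of differences = 0.3333
Numerator Σ(Δz_t−Δz̄)(Δz_{t+1}−Δz̄) = -3140.7778
Denominator Σ(Δz_t−Δz̄)² = 3633.3333
r_1(Δz) = -3140.7778 / 3633.3333 = -0.864

-0.864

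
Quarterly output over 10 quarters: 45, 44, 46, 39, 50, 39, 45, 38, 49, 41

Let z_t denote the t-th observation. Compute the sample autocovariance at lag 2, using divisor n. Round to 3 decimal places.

Mean z̄ = (45 + 44 + 46 + 39 + 50 + 39 + 45 + 38 + 49 + 41)/10 = 43.6000
Σ_{t=1}^{8}(z_t−z̄)(z_{t+2}−z̄) = 94.8800
γ_2 = 94.8800 / 10 = 9.488

9.488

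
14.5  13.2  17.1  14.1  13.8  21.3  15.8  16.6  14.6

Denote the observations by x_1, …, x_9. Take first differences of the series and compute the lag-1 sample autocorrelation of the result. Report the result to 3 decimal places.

-0.558

First differences Δx: -1.3, 3.9, -3.0, -0.3, 7.5, -5.5, 0.8, -2.0
Mean of differences = 0.0125
Numerator Σ(Δx_t−Δx̄)(Δx_{t+1}−Δx̄) = -65.4127
Denominator Σ(Δx_t−Δx̄)² = 117.1288
r_1(Δx) = -65.4127 / 117.1288 = -0.558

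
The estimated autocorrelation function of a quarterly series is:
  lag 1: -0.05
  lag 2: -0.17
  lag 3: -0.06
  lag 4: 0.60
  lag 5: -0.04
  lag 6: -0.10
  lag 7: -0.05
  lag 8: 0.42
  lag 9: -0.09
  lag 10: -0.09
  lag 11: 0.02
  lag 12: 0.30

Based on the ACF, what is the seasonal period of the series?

The largest autocorrelation is r_4 = 0.60, with weaker echoes at lags 8 (0.42) and 12 (0.30); the remaining lags stay at or below 0.02.
The dominant spike at lag 4 indicates a seasonal period of 4.

4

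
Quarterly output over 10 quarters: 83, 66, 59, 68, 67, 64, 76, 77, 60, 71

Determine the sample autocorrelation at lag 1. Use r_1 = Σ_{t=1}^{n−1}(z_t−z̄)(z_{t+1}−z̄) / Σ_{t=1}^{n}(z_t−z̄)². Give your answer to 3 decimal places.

-0.108

Mean z̄ = (83 + 66 + 59 + 68 + 67 + 64 + 76 + 77 + 60 + 71)/10 = 69.1000
Numerator Σ_{t=1}^{9}(z_t−z̄)(z_{t+1}−z̄) = -57.5100
Denominator Σ(z_t−z̄)² = 532.9000
r_1 = -57.5100 / 532.9000 = -0.108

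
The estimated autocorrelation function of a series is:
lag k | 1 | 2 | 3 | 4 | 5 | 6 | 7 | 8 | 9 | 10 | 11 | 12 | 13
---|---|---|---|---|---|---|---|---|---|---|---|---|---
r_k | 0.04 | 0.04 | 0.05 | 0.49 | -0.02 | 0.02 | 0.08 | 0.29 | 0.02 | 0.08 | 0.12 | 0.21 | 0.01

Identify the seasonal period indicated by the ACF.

The largest autocorrelation is r_4 = 0.49, with weaker echoes at lags 8 (0.29) and 12 (0.21); the remaining lags stay at or below 0.12.
The dominant spike at lag 4 indicates a seasonal period of 4.

4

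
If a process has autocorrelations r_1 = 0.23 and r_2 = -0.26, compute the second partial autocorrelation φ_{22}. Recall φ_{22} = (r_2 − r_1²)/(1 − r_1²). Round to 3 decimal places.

φ_{22} = (r_2 − r_1²) / (1 − r_1²)
r_1² = (0.23)² = 0.0529
Numerator = -0.26 − 0.0529 = -0.3129; denominator = 1 − 0.0529 = 0.9471
φ_{22} = -0.3129 / 0.9471 = -0.330

-0.330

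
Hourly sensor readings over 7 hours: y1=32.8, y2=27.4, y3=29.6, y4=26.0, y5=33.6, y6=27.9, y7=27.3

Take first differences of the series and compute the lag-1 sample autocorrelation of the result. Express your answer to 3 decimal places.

-0.660

First differences Δy: -5.4, 2.2, -3.6, 7.6, -5.7, -0.6
Mean of differences = -0.9167
Numerator Σ(Δy_t−Δȳ)(Δy_{t+1}−Δȳ) = -87.4419
Denominator Σ(Δy_t−Δȳ)² = 132.5283
r_1(Δy) = -87.4419 / 132.5283 = -0.660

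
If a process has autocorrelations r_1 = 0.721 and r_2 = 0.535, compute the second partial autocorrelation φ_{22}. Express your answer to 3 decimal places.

φ_{22} = (r_2 − r_1²) / (1 − r_1²)
r_1² = (0.721)² = 0.519841
Numerator = 0.535 − 0.5198 = 0.0152; denominator = 1 − 0.5198 = 0.4802
φ_{22} = 0.0152 / 0.4802 = 0.032

0.032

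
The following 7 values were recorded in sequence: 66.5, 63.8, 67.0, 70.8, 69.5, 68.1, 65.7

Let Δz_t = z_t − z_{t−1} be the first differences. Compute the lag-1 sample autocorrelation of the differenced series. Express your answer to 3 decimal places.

0.105

First differences Δz: -2.7, 3.2, 3.8, -1.3, -1.4, -2.4
Mean of differences = -0.1333
Numerator Σ(Δz_t−Δz̄)(Δz_{t+1}−Δz̄) = 4.3156
Denominator Σ(Δz_t−Δz̄)² = 41.2733
r_1(Δz) = 4.3156 / 41.2733 = 0.105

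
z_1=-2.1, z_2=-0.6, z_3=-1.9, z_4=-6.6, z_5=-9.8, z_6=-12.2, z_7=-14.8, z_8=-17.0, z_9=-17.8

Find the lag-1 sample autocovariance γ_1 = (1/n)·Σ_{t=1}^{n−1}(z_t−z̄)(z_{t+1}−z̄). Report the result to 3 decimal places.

Mean z̄ = (-2.1 − 0.6 − 1.9 − 6.6 − 9.8 − 12.2 − 14.8 − 17.0 − 17.8)/9 = -9.2000
Σ_{t=1}^{8}(z_t−z̄)(z_{t+1}−z̄) = 270.6200
γ_1 = 270.6200 / 9 = 30.069

30.069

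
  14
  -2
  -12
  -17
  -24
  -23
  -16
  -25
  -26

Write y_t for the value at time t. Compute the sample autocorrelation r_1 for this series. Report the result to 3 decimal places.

0.457

Mean ȳ = (14 − 2 − 12 − 17 − 24 − 23 − 16 − 25 − 26)/9 = -14.5556
Numerator Σ_{t=1}^{8}(y_t−ȳ)(y_{t+1}−ȳ) = 634.0247
Denominator Σ(y_t−ȳ)² = 1388.2222
r_1 = 634.0247 / 1388.2222 = 0.457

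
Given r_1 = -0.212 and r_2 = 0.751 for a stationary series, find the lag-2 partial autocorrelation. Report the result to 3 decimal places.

φ_{22} = (r_2 − r_1²) / (1 − r_1²)
r_1² = (-0.212)² = 0.044944
Numerator = 0.751 − 0.0449 = 0.7061; denominator = 1 − 0.0449 = 0.9551
φ_{22} = 0.7061 / 0.9551 = 0.739

0.739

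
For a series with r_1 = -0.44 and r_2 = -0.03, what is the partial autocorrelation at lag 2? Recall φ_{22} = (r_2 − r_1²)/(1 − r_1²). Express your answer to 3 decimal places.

φ_{22} = (r_2 − r_1²) / (1 − r_1²)
r_1² = (-0.44)² = 0.1936
Numerator = -0.03 − 0.1936 = -0.2236; denominator = 1 − 0.1936 = 0.8064
φ_{22} = -0.2236 / 0.8064 = -0.277

-0.277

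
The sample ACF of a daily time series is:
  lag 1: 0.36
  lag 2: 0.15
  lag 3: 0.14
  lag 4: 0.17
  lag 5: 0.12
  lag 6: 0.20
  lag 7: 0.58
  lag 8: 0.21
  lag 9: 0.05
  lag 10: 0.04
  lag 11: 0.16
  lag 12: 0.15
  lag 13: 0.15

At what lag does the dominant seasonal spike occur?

The largest autocorrelation is r_7 = 0.58; the remaining lags stay at or below 0.36. The elevated value at lag 1 (0.36), dropping to 0.15 at lag 2, reflects decaying short-term dependence rather than seasonality.
The dominant spike at lag 7 indicates a seasonal period of 7.

7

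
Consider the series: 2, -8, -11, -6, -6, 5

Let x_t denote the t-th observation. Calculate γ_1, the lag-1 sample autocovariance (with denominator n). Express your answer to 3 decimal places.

Mean x̄ = (2 − 8 − 11 − 6 − 6 + 5)/6 = -4.0000
Σ_{t=1}^{5}(x_t−x̄)(x_{t+1}−x̄) = 4.0000
γ_1 = 4.0000 / 6 = 0.667

0.667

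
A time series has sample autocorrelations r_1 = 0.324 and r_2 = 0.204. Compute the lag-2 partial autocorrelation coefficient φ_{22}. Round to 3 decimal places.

φ_{22} = (r_2 − r_1²) / (1 − r_1²)
r_1² = (0.324)² = 0.104976
Numerator = 0.204 − 0.1050 = 0.0990; denominator = 1 − 0.1050 = 0.8950
φ_{22} = 0.0990 / 0.8950 = 0.111

0.111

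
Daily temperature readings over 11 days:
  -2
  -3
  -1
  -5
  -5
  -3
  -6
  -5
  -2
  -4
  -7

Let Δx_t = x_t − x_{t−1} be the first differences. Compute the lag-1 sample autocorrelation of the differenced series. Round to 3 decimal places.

First differences Δx: -1, 2, -4, 0, 2, -3, 1, 3, -2, -3
Mean of differences = -0.5000
Numerator Σ(Δx_t−Δx̄)(Δx_{t+1}−Δx̄) = -16.7500
Denominator Σ(Δx_t−Δx̄)² = 54.5000
r_1(Δx) = -16.7500 / 54.5000 = -0.307

-0.307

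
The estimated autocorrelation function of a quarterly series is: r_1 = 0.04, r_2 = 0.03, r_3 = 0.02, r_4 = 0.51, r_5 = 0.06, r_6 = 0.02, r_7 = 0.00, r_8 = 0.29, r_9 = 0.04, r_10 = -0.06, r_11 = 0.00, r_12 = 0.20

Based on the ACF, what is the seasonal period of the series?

4

The largest autocorrelation is r_4 = 0.51, with weaker echoes at lags 8 (0.29) and 12 (0.20); the remaining lags stay at or below 0.06.
The dominant spike at lag 4 indicates a seasonal period of 4.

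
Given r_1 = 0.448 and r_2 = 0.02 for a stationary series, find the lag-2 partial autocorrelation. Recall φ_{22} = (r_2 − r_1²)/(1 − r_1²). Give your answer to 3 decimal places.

-0.226

φ_{22} = (r_2 − r_1²) / (1 − r_1²)
r_1² = (0.448)² = 0.200704
Numerator = 0.02 − 0.2007 = -0.1807; denominator = 1 − 0.2007 = 0.7993
φ_{22} = -0.1807 / 0.7993 = -0.226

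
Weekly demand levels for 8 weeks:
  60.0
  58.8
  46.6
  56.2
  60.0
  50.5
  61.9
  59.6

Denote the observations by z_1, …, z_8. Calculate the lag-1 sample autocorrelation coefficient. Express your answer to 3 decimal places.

Mean z̄ = (60.0 + 58.8 + 46.6 + 56.2 + 60.0 + 50.5 + 61.9 + 59.6)/8 = 56.7000
Deviations from mean: 3.3000, 2.1000, -10.1000, -0.5000, 3.3000, -6.2000, 5.2000, 2.9000
Numerator Σ_{t=1}^{7}(z_t−z̄)(z_{t+1}−z̄) = -48.5000
Denominator Σ(z_t−z̄)² = 202.3400
r_1 = -48.5000 / 202.3400 = -0.240

-0.240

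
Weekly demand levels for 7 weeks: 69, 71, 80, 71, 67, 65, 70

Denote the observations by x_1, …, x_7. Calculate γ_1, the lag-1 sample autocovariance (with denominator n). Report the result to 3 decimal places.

Mean x̄ = (69 + 71 + 80 + 71 + 67 + 65 + 70)/7 = 70.4286
Σ_{t=1}^{6}(x_t−x̄)(x_{t+1}−x̄) = 29.1020
γ_1 = 29.1020 / 7 = 4.157

4.157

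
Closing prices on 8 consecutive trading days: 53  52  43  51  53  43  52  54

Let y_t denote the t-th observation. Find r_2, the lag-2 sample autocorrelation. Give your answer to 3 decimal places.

Mean ȳ = (53 + 52 + 43 + 51 + 53 + 43 + 52 + 54)/8 = 50.1250
Deviations from mean: 2.8750, 1.8750, -7.1250, 0.8750, 2.8750, -7.1250, 1.8750, 3.8750
Numerator Σ_{t=1}^{6}(y_t−ȳ)(y_{t+2}−ȳ) = -67.7813
Denominator Σ(y_t−ȳ)² = 140.8750
r_2 = -67.7813 / 140.8750 = -0.481

-0.481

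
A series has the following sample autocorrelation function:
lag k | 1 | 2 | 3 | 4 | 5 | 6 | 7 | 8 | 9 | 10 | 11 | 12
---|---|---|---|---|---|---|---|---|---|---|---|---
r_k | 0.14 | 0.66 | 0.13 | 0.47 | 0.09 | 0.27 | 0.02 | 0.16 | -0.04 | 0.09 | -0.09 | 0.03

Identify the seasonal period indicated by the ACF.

The largest autocorrelation is r_2 = 0.66, with weaker echoes at lags 4 (0.47), 6 (0.27) and 8 (0.16); the remaining lags stay at or below 0.14.
The dominant spike at lag 2 indicates a seasonal period of 2.

2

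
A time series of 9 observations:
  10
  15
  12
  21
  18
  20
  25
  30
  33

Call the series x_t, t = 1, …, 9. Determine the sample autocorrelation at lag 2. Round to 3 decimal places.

0.303

Mean x̄ = (10 + 15 + 12 + 21 + 18 + 20 + 25 + 30 + 33)/9 = 20.4444
Σ(x_t−x̄)(x_{t+2}−x̄) = (88.1975) + (-3.0247) + (20.6420) + (-0.2469) + (-11.1358) + (-4.2469) + (57.1975) = 147.3827
Denominator Σ(x_t−x̄)² = 486.2222
r_2 = 147.3827 / 486.2222 = 0.303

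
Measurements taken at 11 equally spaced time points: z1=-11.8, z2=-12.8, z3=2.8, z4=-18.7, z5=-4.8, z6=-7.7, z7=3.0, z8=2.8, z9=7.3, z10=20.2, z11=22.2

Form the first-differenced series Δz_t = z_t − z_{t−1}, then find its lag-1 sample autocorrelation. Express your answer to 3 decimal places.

First differences Δz: -1.0, 15.6, -21.5, 13.9, -2.9, 10.7, -0.2, 4.5, 12.9, 2.0
Mean of differences = 3.4000
Numerator Σ(Δz_t−Δz̄)(Δz_{t+1}−Δz̄) = -764.1400
Denominator Σ(Δz_t−Δz̄)² = 1097.8200
r_1(Δz) = -764.1400 / 1097.8200 = -0.696

-0.696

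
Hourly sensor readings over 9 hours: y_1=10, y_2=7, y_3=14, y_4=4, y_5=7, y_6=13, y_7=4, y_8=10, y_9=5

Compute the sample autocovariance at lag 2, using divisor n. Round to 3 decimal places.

Mean ȳ = (10 + 7 + 14 + 4 + 7 + 13 + 4 + 10 + 5)/9 = 8.2222
Σ_{t=1}^{7}(y_t−ȳ)(y_{t+2}−ȳ) = 15.4568
γ_2 = 15.4568 / 9 = 1.717

1.717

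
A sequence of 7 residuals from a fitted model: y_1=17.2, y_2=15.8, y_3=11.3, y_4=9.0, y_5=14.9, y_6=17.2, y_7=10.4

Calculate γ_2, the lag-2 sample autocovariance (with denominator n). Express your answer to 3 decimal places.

Mean ȳ = (17.2 + 15.8 + 11.3 + 9.0 + 14.9 + 17.2 + 10.4)/7 = 13.6857
Σ_{t=1}^{5}(y_t−ȳ)(y_{t+2}−ȳ) = -41.6447
γ_2 = -41.6447 / 7 = -5.949

-5.949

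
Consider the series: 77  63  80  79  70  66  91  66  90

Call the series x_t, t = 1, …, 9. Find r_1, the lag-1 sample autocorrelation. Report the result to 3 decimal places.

Mean x̄ = (77 + 63 + 80 + 79 + 70 + 66 + 91 + 66 + 90)/9 = 75.7778
Numerator Σ_{t=1}^{8}(x_t−x̄)(x_{t+1}−x̄) = -454.8272
Denominator Σ(x_t−x̄)² = 851.5556
r_1 = -454.8272 / 851.5556 = -0.534

-0.534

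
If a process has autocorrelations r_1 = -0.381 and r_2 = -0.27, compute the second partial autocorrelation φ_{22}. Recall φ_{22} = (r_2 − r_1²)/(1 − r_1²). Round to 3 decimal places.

φ_{22} = (r_2 − r_1²) / (1 − r_1²)
r_1² = (-0.381)² = 0.145161
Numerator = -0.27 − 0.1452 = -0.4152; denominator = 1 − 0.1452 = 0.8548
φ_{22} = -0.4152 / 0.8548 = -0.486

-0.486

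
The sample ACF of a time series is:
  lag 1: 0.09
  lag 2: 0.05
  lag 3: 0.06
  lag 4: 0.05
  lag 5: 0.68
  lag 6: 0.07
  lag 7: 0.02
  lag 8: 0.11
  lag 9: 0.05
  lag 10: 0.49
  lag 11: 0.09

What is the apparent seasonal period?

The largest autocorrelation is r_5 = 0.68, with a weaker echo at lag 10 (0.49); the remaining lags stay at or below 0.11.
The dominant spike at lag 5 indicates a seasonal period of 5.

5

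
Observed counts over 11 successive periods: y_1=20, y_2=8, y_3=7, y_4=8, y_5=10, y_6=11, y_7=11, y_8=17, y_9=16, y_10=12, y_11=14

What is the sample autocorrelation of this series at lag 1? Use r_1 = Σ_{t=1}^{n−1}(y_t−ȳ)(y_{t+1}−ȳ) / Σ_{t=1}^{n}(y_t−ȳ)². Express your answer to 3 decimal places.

0.206

Mean ȳ = (20 + 8 + 7 + 8 + 10 + 11 + 11 + 17 + 16 + 12 + 14)/11 = 12.1818
Numerator Σ_{t=1}^{10}(y_t−ȳ)(y_{t+1}−ȳ) = 35.4215
Denominator Σ(y_t−ȳ)² = 171.6364
r_1 = 35.4215 / 171.6364 = 0.206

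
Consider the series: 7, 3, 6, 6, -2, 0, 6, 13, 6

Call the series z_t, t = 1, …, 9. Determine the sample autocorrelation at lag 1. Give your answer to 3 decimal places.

0.227

Mean z̄ = (7 + 3 + 6 + 6 − 2 + 0 + 6 + 13 + 6)/9 = 5.0000
Numerator Σ_{t=1}^{8}(z_t−z̄)(z_{t+1}−z̄) = 34.0000
Denominator Σ(z_t−z̄)² = 150.0000
r_1 = 34.0000 / 150.0000 = 0.227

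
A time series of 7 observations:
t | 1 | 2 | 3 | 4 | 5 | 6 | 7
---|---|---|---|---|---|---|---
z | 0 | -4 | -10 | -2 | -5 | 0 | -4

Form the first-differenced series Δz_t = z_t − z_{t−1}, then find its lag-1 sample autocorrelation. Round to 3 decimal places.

-0.495

First differences Δz: -4, -6, 8, -3, 5, -4
Mean of differences = -0.6667
Numerator Σ(Δz_t−Δz̄)(Δz_{t+1}−Δz̄) = -80.7778
Denominator Σ(Δz_t−Δz̄)² = 163.3333
r_1(Δz) = -80.7778 / 163.3333 = -0.495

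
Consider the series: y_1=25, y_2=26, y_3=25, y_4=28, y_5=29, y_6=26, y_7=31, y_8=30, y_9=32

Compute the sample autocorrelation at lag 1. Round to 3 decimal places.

0.321

Mean ȳ = (25 + 26 + 25 + 28 + 29 + 26 + 31 + 30 + 32)/9 = 28.0000
Numerator Σ_{t=1}^{8}(y_t−ȳ)(y_{t+1}−ȳ) = 18.0000
Denominator Σ(y_t−ȳ)² = 56.0000
r_1 = 18.0000 / 56.0000 = 0.321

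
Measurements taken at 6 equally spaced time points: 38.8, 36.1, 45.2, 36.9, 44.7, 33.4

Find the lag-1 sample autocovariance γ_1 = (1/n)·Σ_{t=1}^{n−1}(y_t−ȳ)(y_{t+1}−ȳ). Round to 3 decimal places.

-12.601

Mean ȳ = (38.8 + 36.1 + 45.2 + 36.9 + 44.7 + 33.4)/6 = 39.1833
Deviations: -0.3833, -3.0833, 6.0167, -2.2833, 5.5167, -5.7833
Σ_{t=1}^{5}(y_t−ȳ)(y_{t+1}−ȳ) = -75.6086
γ_1 = -75.6086 / 6 = -12.601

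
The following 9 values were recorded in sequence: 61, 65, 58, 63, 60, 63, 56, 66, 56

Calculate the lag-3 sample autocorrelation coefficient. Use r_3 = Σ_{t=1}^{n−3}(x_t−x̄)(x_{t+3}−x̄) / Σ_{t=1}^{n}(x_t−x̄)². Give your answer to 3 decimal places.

-0.319

Mean x̄ = (61 + 65 + 58 + 63 + 60 + 63 + 56 + 66 + 56)/9 = 60.8889
Σ(x_t−x̄)(x_{t+3}−x̄) = (0.2346) + (-3.6543) + (-6.0988) + (-10.3210) + (-4.5432) + (-10.3210) = -34.7037
Denominator Σ(x_t−x̄)² = 108.8889
r_3 = -34.7037 / 108.8889 = -0.319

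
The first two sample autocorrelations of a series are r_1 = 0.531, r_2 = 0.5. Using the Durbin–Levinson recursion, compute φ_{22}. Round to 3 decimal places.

φ_{22} = (r_2 − r_1²) / (1 − r_1²)
r_1² = (0.531)² = 0.281961
Numerator = 0.5 − 0.2820 = 0.2180; denominator = 1 − 0.2820 = 0.7180
φ_{22} = 0.2180 / 0.7180 = 0.304

0.304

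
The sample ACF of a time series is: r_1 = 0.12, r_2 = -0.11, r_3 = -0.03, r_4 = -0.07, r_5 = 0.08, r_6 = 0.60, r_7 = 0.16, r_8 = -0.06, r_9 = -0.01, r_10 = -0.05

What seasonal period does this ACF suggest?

The largest autocorrelation is r_6 = 0.60; the remaining lags stay at or below 0.16.
The dominant spike at lag 6 indicates a seasonal period of 6.

6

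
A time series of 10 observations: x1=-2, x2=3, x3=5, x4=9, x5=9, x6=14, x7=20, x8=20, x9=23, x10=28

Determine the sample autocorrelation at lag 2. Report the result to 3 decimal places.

0.405

Mean x̄ = (-2 + 3 + 5 + 9 + 9 + 14 + 20 + 20 + 23 + 28)/10 = 12.9000
Numerator Σ_{t=1}^{8}(x_t−x̄)(x_{t+2}−x̄) = 341.8800
Denominator Σ(x_t−x̄)² = 844.9000
r_2 = 341.8800 / 844.9000 = 0.405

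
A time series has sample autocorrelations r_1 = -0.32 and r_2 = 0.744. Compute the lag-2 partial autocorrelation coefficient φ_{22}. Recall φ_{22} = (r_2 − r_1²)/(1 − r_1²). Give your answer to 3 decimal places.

0.715

φ_{22} = (r_2 − r_1²) / (1 − r_1²)
r_1² = (-0.32)² = 0.1024
Numerator = 0.744 − 0.1024 = 0.6416; denominator = 1 − 0.1024 = 0.8976
φ_{22} = 0.6416 / 0.8976 = 0.715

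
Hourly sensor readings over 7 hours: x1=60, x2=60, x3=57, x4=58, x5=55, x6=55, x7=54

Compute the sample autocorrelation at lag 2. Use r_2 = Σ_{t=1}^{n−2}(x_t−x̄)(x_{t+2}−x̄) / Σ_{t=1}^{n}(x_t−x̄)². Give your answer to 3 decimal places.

0.194

Mean x̄ = (60 + 60 + 57 + 58 + 55 + 55 + 54)/7 = 57.0000
Deviations from mean: 3.0000, 3.0000, 0.0000, 1.0000, -2.0000, -2.0000, -3.0000
Σ(x_t−x̄)(x_{t+2}−x̄) = (0.0000) + (3.0000) + (0.0000) + (-2.0000) + (6.0000) = 7.0000
Denominator Σ(x_t−x̄)² = 36.0000
r_2 = 7.0000 / 36.0000 = 0.194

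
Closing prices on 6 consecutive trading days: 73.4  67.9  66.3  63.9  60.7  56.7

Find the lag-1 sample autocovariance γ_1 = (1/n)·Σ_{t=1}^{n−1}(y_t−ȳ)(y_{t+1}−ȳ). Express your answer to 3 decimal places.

Mean ȳ = (73.4 + 67.9 + 66.3 + 63.9 + 60.7 + 56.7)/6 = 64.8167
Deviations: 8.5833, 3.0833, 1.4833, -0.9167, -4.1167, -8.1167
Σ_{t=1}^{5}(y_t−ȳ)(y_{t+1}−ȳ) = 66.8664
γ_1 = 66.8664 / 6 = 11.144

11.144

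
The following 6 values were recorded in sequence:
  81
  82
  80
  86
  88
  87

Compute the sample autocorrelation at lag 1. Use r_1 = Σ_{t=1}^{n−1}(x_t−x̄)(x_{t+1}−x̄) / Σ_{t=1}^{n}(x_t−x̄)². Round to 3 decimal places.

Mean x̄ = (81 + 82 + 80 + 86 + 88 + 87)/6 = 84.0000
Deviations from mean: -3.0000, -2.0000, -4.0000, 2.0000, 4.0000, 3.0000
Σ(x_t−x̄)(x_{t+1}−x̄) = (6.0000) + (8.0000) + (-8.0000) + (8.0000) + (12.0000) = 26.0000
Denominator Σ(x_t−x̄)² = 58.0000
r_1 = 26.0000 / 58.0000 = 0.448

0.448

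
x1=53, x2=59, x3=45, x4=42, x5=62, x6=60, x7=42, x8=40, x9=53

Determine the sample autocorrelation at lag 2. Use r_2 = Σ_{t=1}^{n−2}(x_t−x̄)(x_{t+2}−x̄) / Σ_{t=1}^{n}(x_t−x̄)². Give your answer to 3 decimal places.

Mean x̄ = (53 + 59 + 45 + 42 + 62 + 60 + 42 + 40 + 53)/9 = 50.6667
Σ(x_t−x̄)(x_{t+2}−x̄) = (-13.2222) + (-72.2222) + (-64.2222) + (-80.8889) + (-98.2222) + (-99.5556) + (-20.2222) = -448.5556
Denominator Σ(x_t−x̄)² = 592.0000
r_2 = -448.5556 / 592.0000 = -0.758

-0.758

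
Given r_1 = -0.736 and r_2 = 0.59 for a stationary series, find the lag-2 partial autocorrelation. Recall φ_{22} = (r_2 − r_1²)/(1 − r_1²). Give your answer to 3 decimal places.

φ_{22} = (r_2 − r_1²) / (1 − r_1²)
r_1² = (-0.736)² = 0.541696
Numerator = 0.59 − 0.5417 = 0.0483; denominator = 1 − 0.5417 = 0.4583
φ_{22} = 0.0483 / 0.4583 = 0.105

0.105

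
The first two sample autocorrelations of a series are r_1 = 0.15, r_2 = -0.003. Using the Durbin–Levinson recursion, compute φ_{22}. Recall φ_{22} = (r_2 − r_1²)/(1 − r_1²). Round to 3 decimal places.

φ_{22} = (r_2 − r_1²) / (1 − r_1²)
r_1² = (0.15)² = 0.0225
Numerator = -0.003 − 0.0225 = -0.0255; denominator = 1 − 0.0225 = 0.9775
φ_{22} = -0.0255 / 0.9775 = -0.026

-0.026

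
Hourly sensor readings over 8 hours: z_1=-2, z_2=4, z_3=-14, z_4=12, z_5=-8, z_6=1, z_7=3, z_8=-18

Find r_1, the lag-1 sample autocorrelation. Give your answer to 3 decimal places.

Mean z̄ = (-2 + 4 − 14 + 12 − 8 + 1 + 3 − 18)/8 = -2.7500
Deviations from mean: 0.7500, 6.7500, -11.2500, 14.7500, -5.2500, 3.7500, 5.7500, -15.2500
Σ(z_t−z̄)(z_{t+1}−z̄) = (5.0625) + (-75.9375) + (-165.9375) + (-77.4375) + (-19.6875) + (21.5625) + (-87.6875) = -400.0625
Denominator Σ(z_t−z̄)² = 697.5000
r_1 = -400.0625 / 697.5000 = -0.574

-0.574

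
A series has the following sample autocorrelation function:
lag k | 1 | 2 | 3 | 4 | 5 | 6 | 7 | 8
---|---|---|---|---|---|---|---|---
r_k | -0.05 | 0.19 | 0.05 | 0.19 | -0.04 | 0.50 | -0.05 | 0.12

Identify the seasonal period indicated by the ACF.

The largest autocorrelation is r_6 = 0.50; the remaining lags stay at or below 0.19.
The dominant spike at lag 6 indicates a seasonal period of 6.

6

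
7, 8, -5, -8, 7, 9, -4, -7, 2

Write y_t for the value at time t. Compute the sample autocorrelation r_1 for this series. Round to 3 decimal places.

0.102

Mean ȳ = (7 + 8 − 5 − 8 + 7 + 9 − 4 − 7 + 2)/9 = 1.0000
Numerator Σ_{t=1}^{8}(y_t−ȳ)(y_{t+1}−ȳ) = 40.0000
Denominator Σ(y_t−ȳ)² = 392.0000
r_1 = 40.0000 / 392.0000 = 0.102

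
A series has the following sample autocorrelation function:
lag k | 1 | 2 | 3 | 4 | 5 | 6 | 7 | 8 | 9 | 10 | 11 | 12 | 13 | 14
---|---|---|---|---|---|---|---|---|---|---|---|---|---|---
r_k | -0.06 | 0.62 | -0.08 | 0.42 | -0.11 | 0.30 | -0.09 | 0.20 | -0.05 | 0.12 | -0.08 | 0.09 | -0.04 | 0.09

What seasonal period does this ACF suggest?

The largest autocorrelation is r_2 = 0.62, with weaker echoes at lags 4 (0.42), 6 (0.30) and 8 (0.20); the remaining lags stay at or below 0.12.
The dominant spike at lag 2 indicates a seasonal period of 2.

2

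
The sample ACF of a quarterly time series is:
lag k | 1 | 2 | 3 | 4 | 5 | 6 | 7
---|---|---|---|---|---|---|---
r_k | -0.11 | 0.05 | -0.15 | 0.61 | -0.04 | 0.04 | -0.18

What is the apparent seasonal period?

4

The largest autocorrelation is r_4 = 0.61; the remaining lags stay at or below 0.05.
The dominant spike at lag 4 indicates a seasonal period of 4.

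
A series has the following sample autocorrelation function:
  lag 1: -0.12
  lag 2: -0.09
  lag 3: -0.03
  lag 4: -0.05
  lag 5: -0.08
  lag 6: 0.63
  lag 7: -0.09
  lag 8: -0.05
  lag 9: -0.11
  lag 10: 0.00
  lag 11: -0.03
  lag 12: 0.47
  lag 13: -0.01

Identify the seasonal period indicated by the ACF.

6

The largest autocorrelation is r_6 = 0.63, with a weaker echo at lag 12 (0.47); the remaining lags stay at or below 0.00.
The dominant spike at lag 6 indicates a seasonal period of 6.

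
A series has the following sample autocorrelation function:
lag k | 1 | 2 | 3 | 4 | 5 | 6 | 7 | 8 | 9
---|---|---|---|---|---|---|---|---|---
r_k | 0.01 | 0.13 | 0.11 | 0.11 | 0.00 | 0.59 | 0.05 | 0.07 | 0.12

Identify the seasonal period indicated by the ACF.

6

The largest autocorrelation is r_6 = 0.59; the remaining lags stay at or below 0.13.
The dominant spike at lag 6 indicates a seasonal period of 6.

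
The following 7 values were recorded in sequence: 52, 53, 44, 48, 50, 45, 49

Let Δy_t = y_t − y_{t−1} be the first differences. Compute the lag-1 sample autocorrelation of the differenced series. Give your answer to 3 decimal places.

-0.504

First differences Δy: 1, -9, 4, 2, -5, 4
Mean of differences = -0.5000
Numerator Σ(Δy_t−Δȳ)(Δy_{t+1}−Δȳ) = -71.2500
Denominator Σ(Δy_t−Δȳ)² = 141.5000
r_1(Δy) = -71.2500 / 141.5000 = -0.504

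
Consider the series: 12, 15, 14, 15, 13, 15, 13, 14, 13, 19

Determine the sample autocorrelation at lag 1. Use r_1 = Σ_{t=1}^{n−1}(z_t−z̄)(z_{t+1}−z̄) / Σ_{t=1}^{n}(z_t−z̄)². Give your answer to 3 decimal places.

Mean z̄ = (12 + 15 + 14 + 15 + 13 + 15 + 13 + 14 + 13 + 19)/10 = 14.3000
Numerator Σ_{t=1}^{9}(z_t−z̄)(z_{t+1}−z̄) = -10.0900
Denominator Σ(z_t−z̄)² = 34.1000
r_1 = -10.0900 / 34.1000 = -0.296

-0.296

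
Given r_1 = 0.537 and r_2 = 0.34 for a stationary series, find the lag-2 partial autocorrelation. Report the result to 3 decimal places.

0.073

φ_{22} = (r_2 − r_1²) / (1 − r_1²)
r_1² = (0.537)² = 0.288369
Numerator = 0.34 − 0.2884 = 0.0516; denominator = 1 − 0.2884 = 0.7116
φ_{22} = 0.0516 / 0.7116 = 0.073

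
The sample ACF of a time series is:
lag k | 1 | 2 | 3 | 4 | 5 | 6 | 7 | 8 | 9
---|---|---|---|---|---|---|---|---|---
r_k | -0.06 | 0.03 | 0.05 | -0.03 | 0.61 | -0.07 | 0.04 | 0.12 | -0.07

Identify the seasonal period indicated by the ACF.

5

The largest autocorrelation is r_5 = 0.61; the remaining lags stay at or below 0.12.
The dominant spike at lag 5 indicates a seasonal period of 5.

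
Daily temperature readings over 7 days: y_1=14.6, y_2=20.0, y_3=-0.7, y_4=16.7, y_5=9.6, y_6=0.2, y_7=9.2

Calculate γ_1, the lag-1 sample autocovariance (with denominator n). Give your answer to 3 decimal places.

-17.693

Mean ȳ = (14.6 + 20.0 − 0.7 + 16.7 + 9.6 + 0.2 + 9.2)/7 = 9.9429
Σ_{t=1}^{6}(y_t−ȳ)(y_{t+1}−ȳ) = -123.8533
γ_1 = -123.8533 / 7 = -17.693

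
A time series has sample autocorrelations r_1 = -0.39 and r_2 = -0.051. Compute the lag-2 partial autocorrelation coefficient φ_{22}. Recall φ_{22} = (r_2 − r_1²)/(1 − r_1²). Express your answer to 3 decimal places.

-0.240

φ_{22} = (r_2 − r_1²) / (1 − r_1²)
r_1² = (-0.39)² = 0.1521
Numerator = -0.051 − 0.1521 = -0.2031; denominator = 1 − 0.1521 = 0.8479
φ_{22} = -0.2031 / 0.8479 = -0.240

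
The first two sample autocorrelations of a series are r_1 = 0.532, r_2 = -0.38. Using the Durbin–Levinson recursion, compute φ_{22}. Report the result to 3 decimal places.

φ_{22} = (r_2 − r_1²) / (1 − r_1²)
r_1² = (0.532)² = 0.283024
Numerator = -0.38 − 0.2830 = -0.6630; denominator = 1 − 0.2830 = 0.7170
φ_{22} = -0.6630 / 0.7170 = -0.925

-0.925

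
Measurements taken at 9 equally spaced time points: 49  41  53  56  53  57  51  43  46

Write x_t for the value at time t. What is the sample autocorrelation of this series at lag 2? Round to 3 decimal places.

-0.214

Mean x̄ = (49 + 41 + 53 + 56 + 53 + 57 + 51 + 43 + 46)/9 = 49.8889
Σ(x_t−x̄)(x_{t+2}−x̄) = (-2.7654) + (-54.3210) + (9.6790) + (43.4568) + (3.4568) + (-48.9877) + (-4.3210) = -53.8025
Denominator Σ(x_t−x̄)² = 250.8889
r_2 = -53.8025 / 250.8889 = -0.214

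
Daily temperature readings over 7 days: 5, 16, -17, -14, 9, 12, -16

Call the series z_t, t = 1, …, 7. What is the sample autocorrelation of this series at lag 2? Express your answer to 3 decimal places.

-0.636

Mean z̄ = (5 + 16 − 17 − 14 + 9 + 12 − 16)/7 = -0.7143
Deviations from mean: 5.7143, 16.7143, -16.2857, -13.2857, 9.7143, 12.7143, -15.2857
Numerator Σ_{t=1}^{5}(z_t−z̄)(z_{t+2}−z̄) = -790.7347
Denominator Σ(z_t−z̄)² = 1243.4286
r_2 = -790.7347 / 1243.4286 = -0.636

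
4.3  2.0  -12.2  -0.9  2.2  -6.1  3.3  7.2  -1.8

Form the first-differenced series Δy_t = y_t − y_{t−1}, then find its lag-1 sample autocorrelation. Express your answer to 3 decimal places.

First differences Δy: -2.3, -14.2, 11.3, 3.1, -8.3, 9.4, 3.9, -9.0
Mean of differences = -0.7625
Numerator Σ(Δy_t−Δȳ)(Δy_{t+1}−Δȳ) = -191.5764
Denominator Σ(Δy_t−Δȳ)² = 593.0388
r_1(Δy) = -191.5764 / 593.0388 = -0.323

-0.323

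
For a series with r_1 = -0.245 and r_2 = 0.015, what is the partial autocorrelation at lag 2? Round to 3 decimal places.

φ_{22} = (r_2 − r_1²) / (1 − r_1²)
r_1² = (-0.245)² = 0.060025
Numerator = 0.015 − 0.0600 = -0.0450; denominator = 1 − 0.0600 = 0.9400
φ_{22} = -0.0450 / 0.9400 = -0.048

-0.048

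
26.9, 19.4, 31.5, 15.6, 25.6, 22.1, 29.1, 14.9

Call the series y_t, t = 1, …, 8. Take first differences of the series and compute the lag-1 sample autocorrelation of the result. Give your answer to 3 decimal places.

First differences Δy: -7.5, 12.1, -15.9, 10.0, -3.5, 7.0, -14.2
Mean of differences = -1.7143
Numerator Σ(Δy_t−Δȳ)(Δy_{t+1}−Δȳ) = -587.3502
Denominator Σ(Δy_t−Δȳ)² = 797.7886
r_1(Δy) = -587.3502 / 797.7886 = -0.736

-0.736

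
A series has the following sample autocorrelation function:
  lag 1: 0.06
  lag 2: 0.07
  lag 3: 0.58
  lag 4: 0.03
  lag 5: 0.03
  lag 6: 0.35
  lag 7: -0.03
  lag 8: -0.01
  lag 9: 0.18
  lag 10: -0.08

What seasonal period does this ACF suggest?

The largest autocorrelation is r_3 = 0.58, with weaker echoes at lags 6 (0.35) and 9 (0.18); the remaining lags stay at or below 0.07.
The dominant spike at lag 3 indicates a seasonal period of 3.

3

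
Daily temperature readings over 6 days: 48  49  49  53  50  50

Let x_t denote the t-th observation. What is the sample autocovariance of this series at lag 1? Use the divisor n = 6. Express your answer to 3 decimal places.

0.023

Mean x̄ = (48 + 49 + 49 + 53 + 50 + 50)/6 = 49.8333
Σ_{t=1}^{5}(x_t−x̄)(x_{t+1}−x̄) = 0.1389
γ_1 = 0.1389 / 6 = 0.023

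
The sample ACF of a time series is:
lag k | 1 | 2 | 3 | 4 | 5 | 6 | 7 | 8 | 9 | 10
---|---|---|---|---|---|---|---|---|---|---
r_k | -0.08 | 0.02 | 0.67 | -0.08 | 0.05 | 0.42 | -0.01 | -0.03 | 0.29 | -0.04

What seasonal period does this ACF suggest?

The largest autocorrelation is r_3 = 0.67, with weaker echoes at lags 6 (0.42) and 9 (0.29); the remaining lags stay at or below 0.05.
The dominant spike at lag 3 indicates a seasonal period of 3.

3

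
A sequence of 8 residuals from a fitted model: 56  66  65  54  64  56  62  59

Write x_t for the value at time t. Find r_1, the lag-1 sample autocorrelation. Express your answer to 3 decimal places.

-0.507

Mean x̄ = (56 + 66 + 65 + 54 + 64 + 56 + 62 + 59)/8 = 60.2500
Numerator Σ_{t=1}^{7}(x_t−x̄)(x_{t+1}−x̄) = -75.8125
Denominator Σ(x_t−x̄)² = 149.5000
r_1 = -75.8125 / 149.5000 = -0.507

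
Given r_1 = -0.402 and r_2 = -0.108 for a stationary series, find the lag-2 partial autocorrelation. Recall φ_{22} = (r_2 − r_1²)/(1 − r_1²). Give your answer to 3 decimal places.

-0.322

φ_{22} = (r_2 − r_1²) / (1 − r_1²)
r_1² = (-0.402)² = 0.161604
Numerator = -0.108 − 0.1616 = -0.2696; denominator = 1 − 0.1616 = 0.8384
φ_{22} = -0.2696 / 0.8384 = -0.322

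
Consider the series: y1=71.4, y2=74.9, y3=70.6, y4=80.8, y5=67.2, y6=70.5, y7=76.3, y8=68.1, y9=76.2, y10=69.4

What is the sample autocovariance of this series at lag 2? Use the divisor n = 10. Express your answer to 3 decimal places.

3.190

Mean ȳ = (71.4 + 74.9 + 70.6 + 80.8 + 67.2 + 70.5 + 76.3 + 68.1 + 76.2 + 69.4)/10 = 72.5400
Σ_{t=1}^{8}(y_t−ȳ)(y_{t+2}−ȳ) = 31.8968
γ_2 = 31.8968 / 10 = 3.190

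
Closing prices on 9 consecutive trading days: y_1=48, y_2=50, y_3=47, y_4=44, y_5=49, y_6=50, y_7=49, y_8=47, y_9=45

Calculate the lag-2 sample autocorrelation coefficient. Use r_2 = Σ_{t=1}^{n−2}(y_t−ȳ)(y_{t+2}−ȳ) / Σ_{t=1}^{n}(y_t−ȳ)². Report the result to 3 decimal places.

-0.599

Mean ȳ = (48 + 50 + 47 + 44 + 49 + 50 + 49 + 47 + 45)/9 = 47.6667
Numerator Σ_{t=1}^{7}(y_t−ȳ)(y_{t+2}−ȳ) = -21.5556
Denominator Σ(y_t−ȳ)² = 36.0000
r_2 = -21.5556 / 36.0000 = -0.599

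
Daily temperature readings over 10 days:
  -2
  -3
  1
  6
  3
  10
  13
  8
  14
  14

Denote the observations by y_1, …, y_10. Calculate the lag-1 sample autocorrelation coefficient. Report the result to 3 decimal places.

Mean ȳ = (-2 − 3 + 1 + 6 + 3 + 10 + 13 + 8 + 14 + 14)/10 = 6.4000
Numerator Σ_{t=1}^{9}(y_t−ȳ)(y_{t+1}−ȳ) = 225.2400
Denominator Σ(y_t−ȳ)² = 374.4000
r_1 = 225.2400 / 374.4000 = 0.602

0.602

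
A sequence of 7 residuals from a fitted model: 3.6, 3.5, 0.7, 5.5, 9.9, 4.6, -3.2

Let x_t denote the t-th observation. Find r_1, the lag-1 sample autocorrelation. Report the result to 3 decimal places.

0.068

Mean x̄ = (3.6 + 3.5 + 0.7 + 5.5 + 9.9 + 4.6 − 3.2)/7 = 3.5143
Σ(x_t−x̄)(x_{t+1}−x̄) = (-0.0012) + (0.0402) + (-5.5884) + (12.6802) + (6.9331) + (-7.2898) = 6.7741
Denominator Σ(x_t−x̄)² = 98.9086
r_1 = 6.7741 / 98.9086 = 0.068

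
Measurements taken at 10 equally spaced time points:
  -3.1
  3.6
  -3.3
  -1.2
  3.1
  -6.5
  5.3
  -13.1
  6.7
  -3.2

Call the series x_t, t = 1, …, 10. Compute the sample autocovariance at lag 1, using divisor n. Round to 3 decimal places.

-26.373

Mean x̄ = (-3.1 + 3.6 − 3.3 − 1.2 + 3.1 − 6.5 + 5.3 − 13.1 + 6.7 − 3.2)/10 = -1.1700
Σ_{t=1}^{9}(x_t−x̄)(x_{t+1}−x̄) = -263.7269
γ_1 = -263.7269 / 10 = -26.373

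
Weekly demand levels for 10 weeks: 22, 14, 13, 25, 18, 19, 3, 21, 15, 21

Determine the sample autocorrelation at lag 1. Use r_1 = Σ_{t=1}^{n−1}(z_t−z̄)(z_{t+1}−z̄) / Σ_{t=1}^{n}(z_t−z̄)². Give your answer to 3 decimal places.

Mean z̄ = (22 + 14 + 13 + 25 + 18 + 19 + 3 + 21 + 15 + 21)/10 = 17.1000
Numerator Σ_{t=1}^{9}(z_t−z̄)(z_{t+1}−z̄) = -124.2100
Denominator Σ(z_t−z̄)² = 350.9000
r_1 = -124.2100 / 350.9000 = -0.354

-0.354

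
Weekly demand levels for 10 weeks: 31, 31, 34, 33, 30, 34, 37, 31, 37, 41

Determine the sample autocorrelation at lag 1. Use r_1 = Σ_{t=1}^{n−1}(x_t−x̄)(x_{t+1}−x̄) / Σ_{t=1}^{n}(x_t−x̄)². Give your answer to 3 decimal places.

0.140

Mean x̄ = (31 + 31 + 34 + 33 + 30 + 34 + 37 + 31 + 37 + 41)/10 = 33.9000
Numerator Σ_{t=1}^{9}(x_t−x̄)(x_{t+1}−x̄) = 15.4900
Denominator Σ(x_t−x̄)² = 110.9000
r_1 = 15.4900 / 110.9000 = 0.140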